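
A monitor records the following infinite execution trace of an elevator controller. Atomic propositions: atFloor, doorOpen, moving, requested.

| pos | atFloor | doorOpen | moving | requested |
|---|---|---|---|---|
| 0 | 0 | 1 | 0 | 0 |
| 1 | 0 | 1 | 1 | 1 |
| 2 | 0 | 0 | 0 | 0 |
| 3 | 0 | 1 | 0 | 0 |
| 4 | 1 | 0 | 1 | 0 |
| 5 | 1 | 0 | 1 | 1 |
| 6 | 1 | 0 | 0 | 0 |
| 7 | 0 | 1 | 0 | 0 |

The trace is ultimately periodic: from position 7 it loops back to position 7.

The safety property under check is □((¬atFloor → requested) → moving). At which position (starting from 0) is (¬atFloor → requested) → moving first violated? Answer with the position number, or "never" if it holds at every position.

6

Check (¬atFloor → requested) → moving at each position in order: 0 ✓, 1 ✓, 2 ✓, 3 ✓, 4 ✓, 5 ✓.
At position 6 the labels are {atFloor}, so (¬atFloor → requested) → moving is false there. This is the first violation.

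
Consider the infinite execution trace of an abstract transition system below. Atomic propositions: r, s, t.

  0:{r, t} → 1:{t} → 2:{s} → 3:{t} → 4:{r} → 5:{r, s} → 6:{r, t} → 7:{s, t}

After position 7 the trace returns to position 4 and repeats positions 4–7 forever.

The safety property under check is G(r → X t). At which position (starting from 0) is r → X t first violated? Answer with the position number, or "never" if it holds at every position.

Check r → X t at each position in order: 0 ✓, 1 ✓, 2 ✓, 3 ✓.
At position 4 the labels are {r} and the next position 5 has {r, s}, so r → X t is false there. This is the first violation.

4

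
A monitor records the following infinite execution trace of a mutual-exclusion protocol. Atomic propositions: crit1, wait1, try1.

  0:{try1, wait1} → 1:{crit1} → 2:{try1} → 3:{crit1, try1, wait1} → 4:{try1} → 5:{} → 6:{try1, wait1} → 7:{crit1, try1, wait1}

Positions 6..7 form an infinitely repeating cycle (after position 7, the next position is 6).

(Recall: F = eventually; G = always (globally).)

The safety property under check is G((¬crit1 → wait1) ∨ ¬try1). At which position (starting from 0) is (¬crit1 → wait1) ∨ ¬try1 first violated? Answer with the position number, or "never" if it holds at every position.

2

Check (¬crit1 → wait1) ∨ ¬try1 at each position in order: 0 ✓, 1 ✓.
At position 2 the labels are {try1}, so (¬crit1 → wait1) ∨ ¬try1 is false there. This is the first violation.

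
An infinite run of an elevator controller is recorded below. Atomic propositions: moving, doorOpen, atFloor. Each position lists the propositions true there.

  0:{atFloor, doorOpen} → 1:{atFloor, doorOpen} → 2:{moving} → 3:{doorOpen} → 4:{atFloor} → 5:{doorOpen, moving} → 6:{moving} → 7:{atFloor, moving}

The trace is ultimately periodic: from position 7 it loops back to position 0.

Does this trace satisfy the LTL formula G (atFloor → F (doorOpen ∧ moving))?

Satisfied

atFloor → F (doorOpen ∧ moving) holds at every position 0..7, and those are all positions ever visited, so G (atFloor → F (doorOpen ∧ moving)) holds.
Positions where atFloor holds: 0, 1, 4, 7.
Check F (doorOpen ∧ moving) at each: 0→ok, 1→ok, 4→ok, 7→ok.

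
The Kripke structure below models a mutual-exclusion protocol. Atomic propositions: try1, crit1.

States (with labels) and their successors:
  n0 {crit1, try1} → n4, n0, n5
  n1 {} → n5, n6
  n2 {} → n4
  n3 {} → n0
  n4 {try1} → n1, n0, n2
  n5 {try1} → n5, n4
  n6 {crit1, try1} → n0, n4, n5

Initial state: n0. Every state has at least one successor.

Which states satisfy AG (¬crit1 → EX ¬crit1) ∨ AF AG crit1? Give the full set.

States satisfying ¬crit1 → EX ¬crit1: {n0, n1, n2, n4, n5, n6}.
States satisfying AG (¬crit1 → EX ¬crit1): {n0, n1, n2, n4, n5, n6}.
States satisfying AG crit1: ∅.
States satisfying AF AG crit1: ∅.
States satisfying AG (¬crit1 → EX ¬crit1) ∨ AF AG crit1: {n0, n1, n2, n4, n5, n6}.

{n0, n1, n2, n4, n5, n6}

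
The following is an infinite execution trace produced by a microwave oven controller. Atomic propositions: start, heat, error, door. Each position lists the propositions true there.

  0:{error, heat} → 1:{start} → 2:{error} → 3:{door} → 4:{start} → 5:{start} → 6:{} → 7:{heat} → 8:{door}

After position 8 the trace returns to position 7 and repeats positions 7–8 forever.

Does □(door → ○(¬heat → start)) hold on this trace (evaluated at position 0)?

door → ○(¬heat → start) holds at every position 0..8, and those are all positions ever visited, so □(door → ○(¬heat → start)) holds.
Positions where door holds: 3, 8.
Check ○(¬heat → start) at each: 3→ok, 8→ok.

Satisfied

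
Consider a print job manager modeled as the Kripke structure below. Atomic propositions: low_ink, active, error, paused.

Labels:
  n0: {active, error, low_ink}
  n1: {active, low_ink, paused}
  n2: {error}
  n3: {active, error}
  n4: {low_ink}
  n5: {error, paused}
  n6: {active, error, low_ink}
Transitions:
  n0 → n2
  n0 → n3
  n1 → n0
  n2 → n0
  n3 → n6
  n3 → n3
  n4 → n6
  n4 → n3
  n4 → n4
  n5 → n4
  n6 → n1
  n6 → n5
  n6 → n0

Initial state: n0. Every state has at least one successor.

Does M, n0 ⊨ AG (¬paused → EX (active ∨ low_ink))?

States satisfying ¬paused → EX (active ∨ low_ink): {n0, n1, n2, n3, n4, n5, n6}.
States satisfying AG (¬paused → EX (active ∨ low_ink)): {n0, n1, n2, n3, n4, n5, n6}.
Every state reachable from n0 satisfies ¬paused → EX (active ∨ low_ink).
n0 ∈ Sat(AG (¬paused → EX (active ∨ low_ink))).

Holds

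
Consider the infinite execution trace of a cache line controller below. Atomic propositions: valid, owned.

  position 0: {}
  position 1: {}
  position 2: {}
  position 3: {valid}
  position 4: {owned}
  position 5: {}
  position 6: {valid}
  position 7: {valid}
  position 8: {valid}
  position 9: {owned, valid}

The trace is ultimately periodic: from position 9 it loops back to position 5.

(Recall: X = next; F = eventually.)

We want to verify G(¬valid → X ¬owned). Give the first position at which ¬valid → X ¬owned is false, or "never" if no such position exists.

¬valid → X ¬owned holds at every position 0..9, and those are all the positions the trace ever visits, so the invariant G(¬valid → X ¬owned) is never violated.

never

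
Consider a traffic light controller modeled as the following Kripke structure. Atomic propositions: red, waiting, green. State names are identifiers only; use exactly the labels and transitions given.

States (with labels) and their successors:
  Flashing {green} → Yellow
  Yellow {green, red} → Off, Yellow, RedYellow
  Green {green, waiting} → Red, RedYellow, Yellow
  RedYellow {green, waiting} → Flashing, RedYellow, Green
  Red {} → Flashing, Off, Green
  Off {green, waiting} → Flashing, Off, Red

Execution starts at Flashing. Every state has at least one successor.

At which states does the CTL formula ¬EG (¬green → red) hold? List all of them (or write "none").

{Red}

States satisfying ¬green → red: {Flashing, Yellow, Green, RedYellow, Off}.
States satisfying EG (¬green → red): {Flashing, Yellow, Green, RedYellow, Off}.
States satisfying ¬EG (¬green → red): {Red}.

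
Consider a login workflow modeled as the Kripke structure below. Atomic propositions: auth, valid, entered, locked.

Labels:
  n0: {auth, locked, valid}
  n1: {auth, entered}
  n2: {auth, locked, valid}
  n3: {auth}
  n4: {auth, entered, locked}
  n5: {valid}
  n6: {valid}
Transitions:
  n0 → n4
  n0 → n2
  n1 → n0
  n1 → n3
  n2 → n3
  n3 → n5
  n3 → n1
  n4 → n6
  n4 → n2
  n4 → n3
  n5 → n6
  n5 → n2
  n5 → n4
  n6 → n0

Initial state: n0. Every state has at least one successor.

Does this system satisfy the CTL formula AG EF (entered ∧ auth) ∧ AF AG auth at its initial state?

No

States satisfying EF (entered ∧ auth): {n0, n1, n2, n3, n4, n5, n6}.
States satisfying AG EF (entered ∧ auth): {n0, n1, n2, n3, n4, n5, n6}.
States satisfying AG auth: ∅.
States satisfying AF AG auth: ∅.
States satisfying AG EF (entered ∧ auth) ∧ AF AG auth: ∅.
n0 ∉ Sat(AG EF (entered ∧ auth) ∧ AF AG auth).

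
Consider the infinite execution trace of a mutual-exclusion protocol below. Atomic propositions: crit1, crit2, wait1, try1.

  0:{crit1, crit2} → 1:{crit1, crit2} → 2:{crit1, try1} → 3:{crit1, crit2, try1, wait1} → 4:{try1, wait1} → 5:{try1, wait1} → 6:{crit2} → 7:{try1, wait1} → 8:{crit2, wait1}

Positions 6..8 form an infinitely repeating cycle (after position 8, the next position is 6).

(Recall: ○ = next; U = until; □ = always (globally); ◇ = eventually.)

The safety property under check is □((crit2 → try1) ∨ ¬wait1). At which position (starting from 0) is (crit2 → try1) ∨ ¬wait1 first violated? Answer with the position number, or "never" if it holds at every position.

Check (crit2 → try1) ∨ ¬wait1 at each position in order: 0 ✓, 1 ✓, 2 ✓, 3 ✓, 4 ✓, 5 ✓, 6 ✓, 7 ✓.
At position 8 the labels are {crit2, wait1}, so (crit2 → try1) ∨ ¬wait1 is false there. This is the first violation.

8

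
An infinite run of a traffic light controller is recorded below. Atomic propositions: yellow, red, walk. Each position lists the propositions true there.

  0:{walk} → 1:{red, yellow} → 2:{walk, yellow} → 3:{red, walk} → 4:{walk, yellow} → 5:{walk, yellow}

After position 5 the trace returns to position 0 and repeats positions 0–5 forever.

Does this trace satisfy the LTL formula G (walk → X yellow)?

walk → X yellow must hold at every position from 0 onward. It fails at position 2, so G (walk → X yellow) is false.
Positions where walk holds: 0, 2, 3, 4, 5.
Check X yellow at each: 0→ok, 2→fails, 3→ok, 4→ok, 5→fails.

Violated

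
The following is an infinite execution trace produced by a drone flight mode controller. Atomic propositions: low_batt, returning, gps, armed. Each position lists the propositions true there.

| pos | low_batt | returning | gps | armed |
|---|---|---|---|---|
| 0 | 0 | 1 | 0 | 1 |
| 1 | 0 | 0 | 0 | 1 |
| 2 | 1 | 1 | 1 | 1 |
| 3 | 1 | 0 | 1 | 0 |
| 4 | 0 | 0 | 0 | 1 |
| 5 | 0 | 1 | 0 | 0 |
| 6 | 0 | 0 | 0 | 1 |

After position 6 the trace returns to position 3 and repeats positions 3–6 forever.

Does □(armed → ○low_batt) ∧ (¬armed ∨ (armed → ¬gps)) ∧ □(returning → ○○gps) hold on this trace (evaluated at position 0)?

returning → ○○gps must hold at every position from 0 onward. It fails at position 2, so □(returning → ○○gps) is false.
Positions where returning holds: 0, 2, 5.
Check ○○gps at each: 0→ok, 2→fails, 5→ok.
At position 0: □(armed → ○low_batt) ∧ (¬armed ∨ (armed → ¬gps)) is false; □(returning → ○○gps) is false; so □(armed → ○low_batt) ∧ (¬armed ∨ (armed → ¬gps)) ∧ □(returning → ○○gps) is false.

No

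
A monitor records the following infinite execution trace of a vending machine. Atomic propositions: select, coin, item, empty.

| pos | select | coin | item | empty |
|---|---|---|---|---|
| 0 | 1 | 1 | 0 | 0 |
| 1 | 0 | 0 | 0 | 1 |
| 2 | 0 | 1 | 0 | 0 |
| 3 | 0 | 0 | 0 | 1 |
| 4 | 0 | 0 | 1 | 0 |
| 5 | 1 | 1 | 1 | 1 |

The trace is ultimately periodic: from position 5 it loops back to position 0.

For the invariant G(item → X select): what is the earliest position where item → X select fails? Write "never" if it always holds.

never

item → X select holds at every position 0..5, and those are all the positions the trace ever visits, so the invariant G(item → X select) is never violated.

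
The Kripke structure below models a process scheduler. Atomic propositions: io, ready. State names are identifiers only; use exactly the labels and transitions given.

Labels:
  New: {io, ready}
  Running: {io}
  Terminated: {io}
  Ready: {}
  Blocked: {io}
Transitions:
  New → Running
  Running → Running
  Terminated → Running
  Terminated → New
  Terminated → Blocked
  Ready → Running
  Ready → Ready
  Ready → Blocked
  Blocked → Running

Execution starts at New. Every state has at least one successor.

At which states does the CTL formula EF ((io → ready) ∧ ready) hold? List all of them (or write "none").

{New, Terminated}

States satisfying (io → ready) ∧ ready: {New}.
States satisfying EF ((io → ready) ∧ ready): {New, Terminated}.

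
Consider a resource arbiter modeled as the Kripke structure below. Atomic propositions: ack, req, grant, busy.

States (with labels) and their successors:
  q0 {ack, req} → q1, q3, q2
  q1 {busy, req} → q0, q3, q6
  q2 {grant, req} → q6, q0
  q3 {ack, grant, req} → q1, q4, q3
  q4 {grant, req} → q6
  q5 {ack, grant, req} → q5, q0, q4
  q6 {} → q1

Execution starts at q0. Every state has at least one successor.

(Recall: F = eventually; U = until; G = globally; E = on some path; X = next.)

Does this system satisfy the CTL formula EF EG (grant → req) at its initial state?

Yes

States satisfying EG (grant → req): {q0, q1, q2, q3, q4, q5, q6}.
States satisfying EF EG (grant → req): {q0, q1, q2, q3, q4, q5, q6}.
Some path from q0 reaches a state where EG (grant → req) holds.
q0 ∈ Sat(EF EG (grant → req)).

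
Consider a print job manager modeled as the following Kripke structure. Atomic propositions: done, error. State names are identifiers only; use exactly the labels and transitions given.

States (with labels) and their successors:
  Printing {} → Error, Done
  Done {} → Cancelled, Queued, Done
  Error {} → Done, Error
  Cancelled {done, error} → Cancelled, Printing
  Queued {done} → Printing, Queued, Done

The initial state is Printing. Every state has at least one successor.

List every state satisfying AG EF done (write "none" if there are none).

{Printing, Done, Error, Cancelled, Queued}

States satisfying EF done: {Printing, Done, Error, Cancelled, Queued}.
States satisfying AG EF done: {Printing, Done, Error, Cancelled, Queued}.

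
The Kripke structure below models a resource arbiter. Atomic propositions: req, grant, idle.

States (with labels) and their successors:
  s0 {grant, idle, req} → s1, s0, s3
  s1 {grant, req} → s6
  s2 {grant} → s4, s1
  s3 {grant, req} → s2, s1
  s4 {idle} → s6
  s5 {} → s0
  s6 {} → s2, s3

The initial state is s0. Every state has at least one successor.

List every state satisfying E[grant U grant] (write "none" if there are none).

{s0, s1, s2, s3}

States satisfying grant: {s0, s1, s2, s3}.
States satisfying E[grant U grant]: {s0, s1, s2, s3}.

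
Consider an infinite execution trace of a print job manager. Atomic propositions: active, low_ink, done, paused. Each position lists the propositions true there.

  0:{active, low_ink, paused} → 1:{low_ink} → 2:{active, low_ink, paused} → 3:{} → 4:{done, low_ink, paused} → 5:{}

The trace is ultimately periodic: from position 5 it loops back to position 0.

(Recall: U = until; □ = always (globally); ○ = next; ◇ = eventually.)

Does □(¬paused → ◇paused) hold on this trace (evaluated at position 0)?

Satisfied

¬paused → ◇paused holds at every position 0..5, and those are all positions ever visited, so □(¬paused → ◇paused) holds.
Positions where ¬paused holds: 1, 3, 5.
Check ◇paused at each: 1→ok, 3→ok, 5→ok.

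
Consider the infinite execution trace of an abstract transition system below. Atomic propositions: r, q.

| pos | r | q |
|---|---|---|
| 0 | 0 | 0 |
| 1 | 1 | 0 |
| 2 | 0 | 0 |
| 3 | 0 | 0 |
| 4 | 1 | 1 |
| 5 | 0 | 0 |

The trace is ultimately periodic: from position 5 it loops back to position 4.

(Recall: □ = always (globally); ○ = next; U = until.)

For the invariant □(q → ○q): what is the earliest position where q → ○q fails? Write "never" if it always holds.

4

Check q → ○q at each position in order: 0 ✓, 1 ✓, 2 ✓, 3 ✓.
At position 4 the labels are {q, r} and the next position 5 has {}, so q → ○q is false there. This is the first violation.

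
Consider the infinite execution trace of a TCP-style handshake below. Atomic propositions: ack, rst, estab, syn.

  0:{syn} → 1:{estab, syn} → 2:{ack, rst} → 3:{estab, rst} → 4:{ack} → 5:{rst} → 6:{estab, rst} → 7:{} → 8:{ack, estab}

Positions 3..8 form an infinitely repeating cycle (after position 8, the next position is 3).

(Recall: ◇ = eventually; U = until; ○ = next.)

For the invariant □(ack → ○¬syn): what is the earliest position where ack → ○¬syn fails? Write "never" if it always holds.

ack → ○¬syn holds at every position 0..8, and those are all the positions the trace ever visits, so the invariant □(ack → ○¬syn) is never violated.

never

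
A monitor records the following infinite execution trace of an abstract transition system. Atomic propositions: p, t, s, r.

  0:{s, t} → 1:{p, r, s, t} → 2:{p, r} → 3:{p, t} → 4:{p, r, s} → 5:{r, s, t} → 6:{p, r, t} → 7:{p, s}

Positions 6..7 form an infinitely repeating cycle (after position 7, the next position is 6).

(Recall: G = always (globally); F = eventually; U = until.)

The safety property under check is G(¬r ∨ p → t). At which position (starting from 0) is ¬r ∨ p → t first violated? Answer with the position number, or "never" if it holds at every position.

Check ¬r ∨ p → t at each position in order: 0 ✓, 1 ✓.
At position 2 the labels are {p, r}, so ¬r ∨ p → t is false there. This is the first violation.

2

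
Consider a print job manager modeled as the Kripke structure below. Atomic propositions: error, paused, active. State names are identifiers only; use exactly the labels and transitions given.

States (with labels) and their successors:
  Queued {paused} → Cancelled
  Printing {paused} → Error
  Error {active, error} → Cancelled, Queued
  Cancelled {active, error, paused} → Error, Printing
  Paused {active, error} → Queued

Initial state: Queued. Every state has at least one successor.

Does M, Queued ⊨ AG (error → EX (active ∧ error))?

Holds

States satisfying error → EX (active ∧ error): {Queued, Printing, Error, Cancelled}.
States satisfying AG (error → EX (active ∧ error)): {Queued, Printing, Error, Cancelled}.
Every state reachable from Queued satisfies error → EX (active ∧ error).
Queued ∈ Sat(AG (error → EX (active ∧ error))).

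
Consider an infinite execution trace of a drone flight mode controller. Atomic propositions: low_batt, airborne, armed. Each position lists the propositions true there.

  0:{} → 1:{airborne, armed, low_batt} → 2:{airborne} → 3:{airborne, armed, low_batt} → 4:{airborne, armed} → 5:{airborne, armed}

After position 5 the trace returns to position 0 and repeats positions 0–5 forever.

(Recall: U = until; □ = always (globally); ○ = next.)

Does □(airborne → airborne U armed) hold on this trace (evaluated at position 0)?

Holds

airborne → airborne U armed holds at every position 0..5, and those are all positions ever visited, so □(airborne → airborne U armed) holds.
Positions where airborne holds: 1, 2, 3, 4, 5.
Check airborne U armed at each: 1→ok, 2→ok, 3→ok, 4→ok, 5→ok.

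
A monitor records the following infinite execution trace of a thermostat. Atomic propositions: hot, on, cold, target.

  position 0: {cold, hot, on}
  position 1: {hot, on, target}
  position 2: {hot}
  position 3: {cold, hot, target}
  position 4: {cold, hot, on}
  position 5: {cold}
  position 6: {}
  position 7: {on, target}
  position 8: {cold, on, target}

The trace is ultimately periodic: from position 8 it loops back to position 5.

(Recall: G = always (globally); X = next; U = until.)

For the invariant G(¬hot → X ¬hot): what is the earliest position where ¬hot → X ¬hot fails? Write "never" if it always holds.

never

¬hot → X ¬hot holds at every position 0..8, and those are all the positions the trace ever visits, so the invariant G(¬hot → X ¬hot) is never violated.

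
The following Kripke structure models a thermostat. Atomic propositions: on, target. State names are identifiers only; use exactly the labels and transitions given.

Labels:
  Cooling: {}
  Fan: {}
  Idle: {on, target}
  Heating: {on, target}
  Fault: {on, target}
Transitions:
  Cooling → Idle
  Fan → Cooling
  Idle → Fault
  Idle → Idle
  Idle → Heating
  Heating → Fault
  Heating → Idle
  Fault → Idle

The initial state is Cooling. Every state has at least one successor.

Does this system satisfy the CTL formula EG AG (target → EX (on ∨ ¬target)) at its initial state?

States satisfying AG (target → EX (on ∨ ¬target)): {Cooling, Fan, Idle, Heating, Fault}.
States satisfying EG AG (target → EX (on ∨ ¬target)): {Cooling, Fan, Idle, Heating, Fault}.
Cooling ∈ Sat(EG AG (target → EX (on ∨ ¬target))).

Satisfied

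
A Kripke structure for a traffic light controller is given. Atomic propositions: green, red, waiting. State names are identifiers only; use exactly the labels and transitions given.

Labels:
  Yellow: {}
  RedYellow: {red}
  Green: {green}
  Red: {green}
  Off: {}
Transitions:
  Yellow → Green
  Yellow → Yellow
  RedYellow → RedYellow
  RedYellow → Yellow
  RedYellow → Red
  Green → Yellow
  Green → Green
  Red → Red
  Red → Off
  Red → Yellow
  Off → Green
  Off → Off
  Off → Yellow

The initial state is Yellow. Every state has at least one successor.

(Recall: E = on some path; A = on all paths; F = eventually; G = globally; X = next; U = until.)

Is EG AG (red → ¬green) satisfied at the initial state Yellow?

Holds

States satisfying AG (red → ¬green): {Yellow, RedYellow, Green, Red, Off}.
States satisfying EG AG (red → ¬green): {Yellow, RedYellow, Green, Red, Off}.
Yellow ∈ Sat(EG AG (red → ¬green)).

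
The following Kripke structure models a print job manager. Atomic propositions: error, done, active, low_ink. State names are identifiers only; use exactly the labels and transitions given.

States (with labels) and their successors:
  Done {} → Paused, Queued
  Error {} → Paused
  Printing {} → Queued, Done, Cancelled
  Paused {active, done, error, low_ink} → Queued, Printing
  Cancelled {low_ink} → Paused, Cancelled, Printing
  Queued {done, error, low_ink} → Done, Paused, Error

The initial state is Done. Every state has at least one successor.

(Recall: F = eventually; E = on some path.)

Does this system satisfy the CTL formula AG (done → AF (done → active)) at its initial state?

States satisfying done → AF (done → active): {Done, Error, Printing, Paused, Cancelled, Queued}.
States satisfying AG (done → AF (done → active)): {Done, Error, Printing, Paused, Cancelled, Queued}.
Every state reachable from Done satisfies done → AF (done → active).
Done ∈ Sat(AG (done → AF (done → active))).

Satisfied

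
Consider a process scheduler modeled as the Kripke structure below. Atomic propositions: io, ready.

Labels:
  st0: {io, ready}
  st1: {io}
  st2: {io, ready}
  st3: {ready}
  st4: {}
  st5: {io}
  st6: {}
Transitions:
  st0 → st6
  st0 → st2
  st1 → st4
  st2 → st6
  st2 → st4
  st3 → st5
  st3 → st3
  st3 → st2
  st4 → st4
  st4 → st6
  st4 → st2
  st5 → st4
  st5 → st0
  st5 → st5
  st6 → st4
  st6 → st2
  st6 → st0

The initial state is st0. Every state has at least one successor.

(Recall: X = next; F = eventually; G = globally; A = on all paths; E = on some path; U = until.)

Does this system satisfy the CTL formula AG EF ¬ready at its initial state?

States satisfying EF ¬ready: {st0, st1, st2, st3, st4, st5, st6}.
States satisfying AG EF ¬ready: {st0, st1, st2, st3, st4, st5, st6}.
Every state reachable from st0 satisfies EF ¬ready.
st0 ∈ Sat(AG EF ¬ready).

Satisfied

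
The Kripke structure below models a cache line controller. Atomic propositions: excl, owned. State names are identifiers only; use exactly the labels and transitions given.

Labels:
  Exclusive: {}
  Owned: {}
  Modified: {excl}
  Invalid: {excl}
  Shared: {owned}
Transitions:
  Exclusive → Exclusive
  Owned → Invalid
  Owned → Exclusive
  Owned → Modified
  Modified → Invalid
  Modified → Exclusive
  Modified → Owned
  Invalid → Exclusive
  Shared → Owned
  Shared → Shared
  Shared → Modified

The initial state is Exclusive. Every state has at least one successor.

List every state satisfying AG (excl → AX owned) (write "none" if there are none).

States satisfying excl → AX owned: {Exclusive, Owned, Shared}.
States satisfying AG (excl → AX owned): {Exclusive}.

{Exclusive}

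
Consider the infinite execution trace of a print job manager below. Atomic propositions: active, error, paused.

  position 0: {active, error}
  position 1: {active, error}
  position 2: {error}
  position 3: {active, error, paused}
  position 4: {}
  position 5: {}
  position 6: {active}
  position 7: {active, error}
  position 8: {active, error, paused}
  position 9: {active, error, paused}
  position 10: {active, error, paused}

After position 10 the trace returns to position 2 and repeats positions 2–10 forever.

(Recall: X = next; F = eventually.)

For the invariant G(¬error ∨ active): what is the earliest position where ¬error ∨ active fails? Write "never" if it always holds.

Check ¬error ∨ active at each position in order: 0 ✓, 1 ✓.
At position 2 the labels are {error}, so ¬error ∨ active is false there. This is the first violation.

2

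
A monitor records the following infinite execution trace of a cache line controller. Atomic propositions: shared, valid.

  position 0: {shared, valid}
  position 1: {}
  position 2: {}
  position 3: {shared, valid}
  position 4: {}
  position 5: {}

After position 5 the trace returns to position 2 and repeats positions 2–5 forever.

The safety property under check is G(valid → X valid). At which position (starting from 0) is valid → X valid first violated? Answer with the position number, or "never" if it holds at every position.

At position 0 the labels are {shared, valid} and the next position 1 has {}, so valid → X valid is false there. This is the first violation.

0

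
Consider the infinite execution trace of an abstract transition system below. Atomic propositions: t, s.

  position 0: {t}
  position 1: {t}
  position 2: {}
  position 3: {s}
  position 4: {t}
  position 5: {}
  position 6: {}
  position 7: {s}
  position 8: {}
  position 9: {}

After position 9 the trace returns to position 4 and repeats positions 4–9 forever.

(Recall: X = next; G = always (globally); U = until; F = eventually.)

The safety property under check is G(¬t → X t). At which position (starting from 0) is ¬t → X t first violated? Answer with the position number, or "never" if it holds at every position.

Check ¬t → X t at each position in order: 0 ✓, 1 ✓.
At position 2 the labels are {} and the next position 3 has {s}, so ¬t → X t is false there. This is the first violation.

2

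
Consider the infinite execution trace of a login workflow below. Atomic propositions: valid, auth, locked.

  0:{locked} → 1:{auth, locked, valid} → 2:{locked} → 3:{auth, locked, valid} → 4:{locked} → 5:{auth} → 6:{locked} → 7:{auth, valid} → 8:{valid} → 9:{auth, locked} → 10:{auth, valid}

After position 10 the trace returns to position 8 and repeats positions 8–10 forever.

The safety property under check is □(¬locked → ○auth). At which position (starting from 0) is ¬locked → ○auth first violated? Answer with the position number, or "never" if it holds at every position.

Check ¬locked → ○auth at each position in order: 0 ✓, 1 ✓, 2 ✓, 3 ✓, 4 ✓.
At position 5 the labels are {auth} and the next position 6 has {locked}, so ¬locked → ○auth is false there. This is the first violation.

5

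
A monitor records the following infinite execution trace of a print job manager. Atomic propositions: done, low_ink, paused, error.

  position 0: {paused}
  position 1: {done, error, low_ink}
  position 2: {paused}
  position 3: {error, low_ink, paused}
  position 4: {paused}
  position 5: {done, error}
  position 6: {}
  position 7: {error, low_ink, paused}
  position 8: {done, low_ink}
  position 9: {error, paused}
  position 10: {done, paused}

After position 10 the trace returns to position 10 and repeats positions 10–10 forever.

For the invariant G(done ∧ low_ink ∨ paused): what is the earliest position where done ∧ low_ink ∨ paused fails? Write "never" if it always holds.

5

Check done ∧ low_ink ∨ paused at each position in order: 0 ✓, 1 ✓, 2 ✓, 3 ✓, 4 ✓.
At position 5 the labels are {done, error}, so done ∧ low_ink ∨ paused is false there. This is the first violation.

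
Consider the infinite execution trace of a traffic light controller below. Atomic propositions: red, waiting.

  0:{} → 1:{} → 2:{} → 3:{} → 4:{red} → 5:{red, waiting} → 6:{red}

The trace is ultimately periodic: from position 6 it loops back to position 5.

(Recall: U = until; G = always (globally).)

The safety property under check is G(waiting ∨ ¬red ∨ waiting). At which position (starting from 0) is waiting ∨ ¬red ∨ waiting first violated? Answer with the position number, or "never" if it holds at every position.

4

Check waiting ∨ ¬red ∨ waiting at each position in order: 0 ✓, 1 ✓, 2 ✓, 3 ✓.
At position 4 the labels are {red}, so waiting ∨ ¬red ∨ waiting is false there. This is the first violation.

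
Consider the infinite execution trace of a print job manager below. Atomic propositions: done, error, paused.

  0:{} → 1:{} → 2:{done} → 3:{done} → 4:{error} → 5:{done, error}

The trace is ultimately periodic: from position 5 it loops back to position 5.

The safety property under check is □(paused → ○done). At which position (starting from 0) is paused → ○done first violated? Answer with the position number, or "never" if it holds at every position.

never

paused → ○done holds at every position 0..5, and those are all the positions the trace ever visits, so the invariant □(paused → ○done) is never violated.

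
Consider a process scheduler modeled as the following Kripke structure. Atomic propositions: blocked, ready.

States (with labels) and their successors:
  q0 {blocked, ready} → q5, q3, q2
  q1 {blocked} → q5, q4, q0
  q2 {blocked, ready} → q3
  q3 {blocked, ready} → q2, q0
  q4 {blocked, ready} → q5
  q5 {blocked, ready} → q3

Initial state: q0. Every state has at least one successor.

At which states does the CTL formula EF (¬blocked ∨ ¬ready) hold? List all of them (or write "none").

{q1}

States satisfying ¬blocked ∨ ¬ready: {q1}.
States satisfying EF (¬blocked ∨ ¬ready): {q1}.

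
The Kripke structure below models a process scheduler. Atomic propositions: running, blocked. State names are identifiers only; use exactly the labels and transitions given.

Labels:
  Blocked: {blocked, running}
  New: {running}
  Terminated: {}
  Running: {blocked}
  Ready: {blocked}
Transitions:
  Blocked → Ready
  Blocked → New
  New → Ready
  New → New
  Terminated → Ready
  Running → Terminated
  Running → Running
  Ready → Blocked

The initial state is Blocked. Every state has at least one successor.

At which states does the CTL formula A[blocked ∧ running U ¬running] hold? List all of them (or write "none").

States satisfying blocked ∧ running: {Blocked}.
States satisfying ¬running: {Terminated, Running, Ready}.
States satisfying A[blocked ∧ running U ¬running]: {Terminated, Running, Ready}.

{Terminated, Running, Ready}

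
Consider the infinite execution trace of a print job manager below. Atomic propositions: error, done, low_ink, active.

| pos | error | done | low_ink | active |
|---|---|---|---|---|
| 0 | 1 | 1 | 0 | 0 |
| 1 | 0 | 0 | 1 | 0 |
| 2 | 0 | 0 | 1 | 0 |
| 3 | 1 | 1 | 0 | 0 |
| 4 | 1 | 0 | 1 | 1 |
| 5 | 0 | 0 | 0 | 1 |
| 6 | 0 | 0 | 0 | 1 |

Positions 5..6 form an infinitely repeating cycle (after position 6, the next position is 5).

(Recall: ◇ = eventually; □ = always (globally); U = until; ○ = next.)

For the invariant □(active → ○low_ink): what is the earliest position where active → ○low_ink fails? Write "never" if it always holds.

Check active → ○low_ink at each position in order: 0 ✓, 1 ✓, 2 ✓, 3 ✓.
At position 4 the labels are {active, error, low_ink} and the next position 5 has {active}, so active → ○low_ink is false there. This is the first violation.

4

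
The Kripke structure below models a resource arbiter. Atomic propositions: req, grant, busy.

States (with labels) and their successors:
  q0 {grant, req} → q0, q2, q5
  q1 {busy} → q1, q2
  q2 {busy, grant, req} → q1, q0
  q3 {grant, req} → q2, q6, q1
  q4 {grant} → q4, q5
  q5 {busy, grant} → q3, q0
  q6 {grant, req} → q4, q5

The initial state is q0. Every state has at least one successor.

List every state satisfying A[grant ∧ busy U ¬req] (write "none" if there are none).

States satisfying grant ∧ busy: {q2, q5}.
States satisfying ¬req: {q1, q4, q5}.
States satisfying A[grant ∧ busy U ¬req]: {q1, q4, q5}.

{q1, q4, q5}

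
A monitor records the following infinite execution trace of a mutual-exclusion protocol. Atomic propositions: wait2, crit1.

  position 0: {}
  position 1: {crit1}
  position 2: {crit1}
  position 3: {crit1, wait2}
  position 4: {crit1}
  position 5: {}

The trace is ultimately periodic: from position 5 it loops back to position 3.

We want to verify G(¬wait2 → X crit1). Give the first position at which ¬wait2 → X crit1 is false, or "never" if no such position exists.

Check ¬wait2 → X crit1 at each position in order: 0 ✓, 1 ✓, 2 ✓, 3 ✓.
At position 4 the labels are {crit1} and the next position 5 has {}, so ¬wait2 → X crit1 is false there. This is the first violation.

4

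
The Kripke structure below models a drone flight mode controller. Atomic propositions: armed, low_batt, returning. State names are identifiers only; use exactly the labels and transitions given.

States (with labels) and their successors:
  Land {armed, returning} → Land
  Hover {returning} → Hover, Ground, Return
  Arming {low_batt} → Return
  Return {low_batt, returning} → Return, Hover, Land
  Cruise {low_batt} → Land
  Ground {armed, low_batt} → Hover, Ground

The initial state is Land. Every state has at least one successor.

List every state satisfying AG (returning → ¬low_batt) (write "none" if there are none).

States satisfying returning → ¬low_batt: {Land, Hover, Arming, Cruise, Ground}.
States satisfying AG (returning → ¬low_batt): {Land, Cruise}.

{Land, Cruise}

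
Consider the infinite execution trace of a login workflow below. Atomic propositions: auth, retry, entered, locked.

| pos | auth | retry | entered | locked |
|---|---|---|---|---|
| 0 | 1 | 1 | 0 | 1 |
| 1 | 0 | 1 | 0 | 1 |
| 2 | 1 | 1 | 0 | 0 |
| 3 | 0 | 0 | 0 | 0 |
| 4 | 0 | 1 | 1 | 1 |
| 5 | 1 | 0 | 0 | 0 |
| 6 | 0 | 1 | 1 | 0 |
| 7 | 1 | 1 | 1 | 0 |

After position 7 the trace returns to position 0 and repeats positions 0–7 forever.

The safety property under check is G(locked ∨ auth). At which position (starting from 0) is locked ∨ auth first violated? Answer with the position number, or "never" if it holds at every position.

Check locked ∨ auth at each position in order: 0 ✓, 1 ✓, 2 ✓.
At position 3 the labels are {}, so locked ∨ auth is false there. This is the first violation.

3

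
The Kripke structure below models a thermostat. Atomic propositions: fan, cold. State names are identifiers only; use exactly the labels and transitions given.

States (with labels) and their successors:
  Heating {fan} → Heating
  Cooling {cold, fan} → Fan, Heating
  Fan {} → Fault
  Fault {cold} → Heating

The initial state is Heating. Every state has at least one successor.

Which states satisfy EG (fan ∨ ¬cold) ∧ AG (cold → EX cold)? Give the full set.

States satisfying fan ∨ ¬cold: {Heating, Cooling, Fan}.
States satisfying EG (fan ∨ ¬cold): {Heating, Cooling}.
States satisfying cold → EX cold: {Heating, Fan}.
States satisfying AG (cold → EX cold): {Heating}.
States satisfying EG (fan ∨ ¬cold) ∧ AG (cold → EX cold): {Heating}.

{Heating}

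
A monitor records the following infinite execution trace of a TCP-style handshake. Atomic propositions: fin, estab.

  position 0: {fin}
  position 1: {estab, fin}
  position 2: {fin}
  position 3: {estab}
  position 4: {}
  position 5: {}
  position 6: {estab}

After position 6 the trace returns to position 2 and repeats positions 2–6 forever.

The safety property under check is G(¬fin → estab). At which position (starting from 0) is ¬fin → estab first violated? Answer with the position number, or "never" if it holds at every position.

4

Check ¬fin → estab at each position in order: 0 ✓, 1 ✓, 2 ✓, 3 ✓.
At position 4 the labels are {}, so ¬fin → estab is false there. This is the first violation.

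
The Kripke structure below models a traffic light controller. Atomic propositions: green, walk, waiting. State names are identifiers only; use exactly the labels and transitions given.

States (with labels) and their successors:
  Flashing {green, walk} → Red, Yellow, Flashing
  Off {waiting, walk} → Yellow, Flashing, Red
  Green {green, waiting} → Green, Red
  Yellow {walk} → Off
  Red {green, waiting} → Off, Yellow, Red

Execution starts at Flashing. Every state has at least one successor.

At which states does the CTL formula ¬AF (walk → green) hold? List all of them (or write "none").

{Off, Yellow}

States satisfying walk → green: {Flashing, Green, Red}.
States satisfying AF (walk → green): {Flashing, Green, Red}.
States satisfying ¬AF (walk → green): {Off, Yellow}.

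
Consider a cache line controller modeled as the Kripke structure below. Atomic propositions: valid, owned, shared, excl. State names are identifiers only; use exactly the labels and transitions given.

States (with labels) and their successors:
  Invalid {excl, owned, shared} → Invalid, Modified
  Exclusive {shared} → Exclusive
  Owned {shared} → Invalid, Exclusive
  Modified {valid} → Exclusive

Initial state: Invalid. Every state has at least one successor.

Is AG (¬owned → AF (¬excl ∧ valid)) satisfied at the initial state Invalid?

States satisfying ¬owned → AF (¬excl ∧ valid): {Invalid, Modified}.
States satisfying AG (¬owned → AF (¬excl ∧ valid)): ∅.
Exclusive is reachable from Invalid and violates ¬owned → AF (¬excl ∧ valid), so AG fails at Invalid.
Invalid ∉ Sat(AG (¬owned → AF (¬excl ∧ valid))).

No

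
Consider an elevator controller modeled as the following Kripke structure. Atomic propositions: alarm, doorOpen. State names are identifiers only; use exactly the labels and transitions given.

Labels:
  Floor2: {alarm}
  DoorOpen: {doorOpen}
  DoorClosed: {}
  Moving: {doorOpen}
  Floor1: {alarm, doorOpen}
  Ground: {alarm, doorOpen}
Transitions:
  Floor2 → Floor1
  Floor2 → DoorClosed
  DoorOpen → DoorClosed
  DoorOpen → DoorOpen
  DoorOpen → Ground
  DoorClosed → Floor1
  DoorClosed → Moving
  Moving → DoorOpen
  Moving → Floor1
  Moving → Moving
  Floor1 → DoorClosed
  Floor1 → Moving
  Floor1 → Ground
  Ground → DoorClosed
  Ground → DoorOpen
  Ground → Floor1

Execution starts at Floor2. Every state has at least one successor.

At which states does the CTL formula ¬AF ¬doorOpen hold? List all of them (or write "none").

{DoorOpen, Moving, Floor1, Ground}

States satisfying ¬doorOpen: {Floor2, DoorClosed}.
States satisfying AF ¬doorOpen: {Floor2, DoorClosed}.
States satisfying ¬AF ¬doorOpen: {DoorOpen, Moving, Floor1, Ground}.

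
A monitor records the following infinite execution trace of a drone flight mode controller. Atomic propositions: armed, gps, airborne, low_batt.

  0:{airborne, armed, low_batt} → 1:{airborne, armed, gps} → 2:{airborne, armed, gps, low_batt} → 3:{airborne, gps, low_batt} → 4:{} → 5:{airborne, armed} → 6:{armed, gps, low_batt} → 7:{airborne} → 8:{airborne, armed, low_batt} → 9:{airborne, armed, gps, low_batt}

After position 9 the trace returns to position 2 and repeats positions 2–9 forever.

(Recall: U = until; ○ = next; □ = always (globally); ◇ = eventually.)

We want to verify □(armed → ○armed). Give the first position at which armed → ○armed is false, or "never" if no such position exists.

Check armed → ○armed at each position in order: 0 ✓, 1 ✓.
At position 2 the labels are {airborne, armed, gps, low_batt} and the next position 3 has {airborne, gps, low_batt}, so armed → ○armed is false there. This is the first violation.

2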